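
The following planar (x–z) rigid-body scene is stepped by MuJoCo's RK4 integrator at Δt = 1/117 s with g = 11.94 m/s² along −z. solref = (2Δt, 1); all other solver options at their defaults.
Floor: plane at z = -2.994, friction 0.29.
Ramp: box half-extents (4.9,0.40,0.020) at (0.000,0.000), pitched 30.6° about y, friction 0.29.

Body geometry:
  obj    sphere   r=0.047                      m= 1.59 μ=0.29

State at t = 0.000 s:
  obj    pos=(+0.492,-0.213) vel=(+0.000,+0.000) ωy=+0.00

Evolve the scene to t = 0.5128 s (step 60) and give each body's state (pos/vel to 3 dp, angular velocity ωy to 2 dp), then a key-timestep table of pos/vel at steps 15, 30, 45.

State at t = 0.5128 s:
  obj    pos=(+0.984,-0.504) vel=(+1.917,-1.133) ωy=+47.34

Key-timestep trajectory:
   step    t(s)  obj.x    obj.z    obj.vx   obj.vz 
     15  0.1282   +0.523  -0.231  +0.480  -0.283
     30  0.2564   +0.615  -0.286  +0.958  -0.567
     45  0.3846   +0.769  -0.377  +1.438  -0.850


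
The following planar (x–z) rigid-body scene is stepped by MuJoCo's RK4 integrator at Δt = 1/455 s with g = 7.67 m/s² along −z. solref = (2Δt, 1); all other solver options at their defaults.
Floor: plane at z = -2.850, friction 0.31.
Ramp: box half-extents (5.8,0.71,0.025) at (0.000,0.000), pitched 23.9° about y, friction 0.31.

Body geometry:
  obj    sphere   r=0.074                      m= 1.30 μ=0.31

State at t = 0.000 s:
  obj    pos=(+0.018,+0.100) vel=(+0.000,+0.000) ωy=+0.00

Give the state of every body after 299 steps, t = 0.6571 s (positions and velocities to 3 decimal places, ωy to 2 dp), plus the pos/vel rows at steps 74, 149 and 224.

State at t = 0.6571 s:
  obj    pos=(+0.456,-0.094) vel=(+1.334,-0.591) ωy=+19.71

Key-timestep trajectory:
   step    t(s)  obj.x    obj.z    obj.vx   obj.vz 
     74  0.1626   +0.045  +0.088  +0.330  -0.146
    149  0.3275   +0.127  +0.052  +0.665  -0.295
    224  0.4923   +0.264  -0.009  +0.999  -0.443


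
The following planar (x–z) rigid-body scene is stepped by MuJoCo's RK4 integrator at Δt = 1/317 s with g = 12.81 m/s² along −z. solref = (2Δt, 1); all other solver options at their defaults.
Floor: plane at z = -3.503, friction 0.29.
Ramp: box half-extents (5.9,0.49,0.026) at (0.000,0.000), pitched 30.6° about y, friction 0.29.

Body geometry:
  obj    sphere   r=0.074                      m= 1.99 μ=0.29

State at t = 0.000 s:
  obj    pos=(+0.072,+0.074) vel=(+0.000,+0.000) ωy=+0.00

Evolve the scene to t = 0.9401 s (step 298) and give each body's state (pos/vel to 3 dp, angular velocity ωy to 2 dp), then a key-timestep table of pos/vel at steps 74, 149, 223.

State at t = 0.9401 s:
  obj    pos=(+1.844,-0.974) vel=(+3.769,-2.229) ωy=+59.16

Key-timestep trajectory:
   step    t(s)  obj.x    obj.z    obj.vx   obj.vz 
     74  0.2334   +0.181  +0.009  +0.936  -0.554
    149  0.4700   +0.515  -0.188  +1.885  -1.115
    223  0.7035   +1.064  -0.513  +2.820  -1.668


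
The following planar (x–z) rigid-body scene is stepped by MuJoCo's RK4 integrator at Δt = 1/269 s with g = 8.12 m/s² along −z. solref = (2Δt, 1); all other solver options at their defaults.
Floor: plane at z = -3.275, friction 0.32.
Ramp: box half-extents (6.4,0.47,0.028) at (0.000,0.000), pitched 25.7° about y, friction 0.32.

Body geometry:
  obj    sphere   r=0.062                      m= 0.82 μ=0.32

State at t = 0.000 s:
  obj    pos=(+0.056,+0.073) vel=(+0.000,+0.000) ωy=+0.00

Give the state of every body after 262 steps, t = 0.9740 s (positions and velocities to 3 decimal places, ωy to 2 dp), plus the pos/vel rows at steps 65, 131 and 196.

State at t = 0.9740 s:
  obj    pos=(+1.131,-0.444) vel=(+2.208,-1.062) ωy=+39.51

Key-timestep trajectory:
   step    t(s)  obj.x    obj.z    obj.vx   obj.vz 
     65  0.2416   +0.122  +0.041  +0.548  -0.264
    131  0.4870   +0.325  -0.056  +1.104  -0.531
    196  0.7286   +0.658  -0.217  +1.651  -0.795


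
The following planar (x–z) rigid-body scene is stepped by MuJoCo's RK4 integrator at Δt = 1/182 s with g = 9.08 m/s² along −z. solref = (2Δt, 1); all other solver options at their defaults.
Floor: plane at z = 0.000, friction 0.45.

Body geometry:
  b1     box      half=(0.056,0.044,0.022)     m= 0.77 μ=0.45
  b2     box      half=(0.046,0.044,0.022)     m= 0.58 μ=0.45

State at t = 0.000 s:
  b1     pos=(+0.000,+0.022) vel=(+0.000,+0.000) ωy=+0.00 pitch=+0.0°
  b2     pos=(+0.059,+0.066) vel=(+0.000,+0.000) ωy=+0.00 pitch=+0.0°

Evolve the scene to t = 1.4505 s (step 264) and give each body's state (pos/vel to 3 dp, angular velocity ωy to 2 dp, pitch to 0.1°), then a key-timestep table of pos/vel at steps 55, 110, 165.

State at t = 1.4505 s:
  b1     pos=(+0.000,+0.022) vel=(+0.000,+0.000) ωy=+0.00 pitch=+0.0°
  b2     pos=(+0.105,+0.046) vel=(+0.000,+0.000) ωy=+0.00 pitch=+90.0°

Key-timestep trajectory:
   step    t(s)  b1.x    b1.z    b1.vx   b1.vz   b2.x    b2.z    b2.vx   b2.vz 
     55  0.3022   +0.000  +0.022  +0.000  +0.000   +0.094  +0.050  +0.267  -0.056
    110  0.6044   +0.000  +0.022  +0.000  +0.000   +0.119  +0.050  -0.067  -0.010
    165  0.9066   +0.000  +0.022  +0.000  +0.000   +0.108  +0.047  +0.054  +0.045


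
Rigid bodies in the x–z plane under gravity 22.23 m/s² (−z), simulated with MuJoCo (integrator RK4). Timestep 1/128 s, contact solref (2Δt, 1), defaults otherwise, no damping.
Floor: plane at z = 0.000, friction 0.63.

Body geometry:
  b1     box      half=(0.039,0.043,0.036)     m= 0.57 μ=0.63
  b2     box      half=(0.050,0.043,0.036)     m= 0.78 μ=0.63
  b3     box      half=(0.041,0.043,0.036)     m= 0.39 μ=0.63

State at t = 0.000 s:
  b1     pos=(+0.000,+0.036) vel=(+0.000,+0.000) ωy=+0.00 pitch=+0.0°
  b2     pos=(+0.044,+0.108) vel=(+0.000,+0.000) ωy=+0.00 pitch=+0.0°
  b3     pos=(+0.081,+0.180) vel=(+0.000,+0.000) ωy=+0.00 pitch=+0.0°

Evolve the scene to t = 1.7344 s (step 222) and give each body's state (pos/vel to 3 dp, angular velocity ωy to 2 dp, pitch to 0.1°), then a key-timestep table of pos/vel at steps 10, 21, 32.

State at t = 1.7344 s:
  b1     pos=(+0.000,+0.036) vel=(+0.000,+0.000) ωy=+0.00 pitch=+0.0°
  b2     pos=(+0.088,+0.050) vel=(+0.000,+0.000) ωy=+0.00 pitch=+90.0°
  b3     pos=(+0.202,+0.041) vel=(+0.000,+0.000) ωy=+0.00 pitch=+90.0°

Key-timestep trajectory:
   step    t(s)  b1.x    b1.z    b1.vx   b1.vz   b2.x    b2.z    b2.vx   b2.vz   b3.x    b3.z    b3.vx   b3.vz 
     10  0.0781   +0.000  +0.036  -0.002  +0.003   +0.051  +0.106  +0.190  -0.056   +0.101  +0.169  +0.552  -0.325
     21  0.1641   +0.000  +0.036  -0.001  +0.001   +0.077  +0.077  +0.390  -0.925   +0.166  +0.080  +0.823  -1.917
     32  0.2500   +0.000  +0.036  +0.000  +0.000   +0.089  +0.049  -0.033  +0.069   +0.202  +0.040  -0.057  +0.001


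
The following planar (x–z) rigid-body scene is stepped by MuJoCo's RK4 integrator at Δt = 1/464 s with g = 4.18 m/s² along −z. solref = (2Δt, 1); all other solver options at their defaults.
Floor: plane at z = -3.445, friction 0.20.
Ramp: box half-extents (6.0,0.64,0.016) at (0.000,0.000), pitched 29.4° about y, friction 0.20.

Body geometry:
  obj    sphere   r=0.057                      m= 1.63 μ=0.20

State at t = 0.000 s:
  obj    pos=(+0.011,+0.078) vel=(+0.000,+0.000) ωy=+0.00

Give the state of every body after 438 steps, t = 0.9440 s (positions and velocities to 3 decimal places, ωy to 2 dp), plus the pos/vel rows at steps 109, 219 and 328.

State at t = 0.9440 s:
  obj    pos=(+0.580,-0.243) vel=(+1.205,-0.679) ωy=+24.27

Key-timestep trajectory:
   step    t(s)  obj.x    obj.z    obj.vx   obj.vz 
    109  0.2349   +0.046  +0.058  +0.300  -0.169
    219  0.4720   +0.153  -0.003  +0.603  -0.340
    328  0.7069   +0.330  -0.102  +0.903  -0.509


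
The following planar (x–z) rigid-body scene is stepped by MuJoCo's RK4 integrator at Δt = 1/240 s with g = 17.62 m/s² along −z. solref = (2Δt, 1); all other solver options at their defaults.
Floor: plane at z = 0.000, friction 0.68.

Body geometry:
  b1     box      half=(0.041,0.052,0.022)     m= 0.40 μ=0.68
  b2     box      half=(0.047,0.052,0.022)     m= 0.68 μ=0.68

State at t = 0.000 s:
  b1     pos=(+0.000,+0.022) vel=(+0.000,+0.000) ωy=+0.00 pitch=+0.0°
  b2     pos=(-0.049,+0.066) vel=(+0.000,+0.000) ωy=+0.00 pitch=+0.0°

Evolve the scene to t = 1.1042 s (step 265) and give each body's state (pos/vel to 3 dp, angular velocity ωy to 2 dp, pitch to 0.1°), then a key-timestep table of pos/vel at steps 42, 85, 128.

State at t = 1.1042 s:
  b1     pos=(+0.000,+0.022) vel=(+0.000,+0.000) ωy=+0.00 pitch=+0.0°
  b2     pos=(-0.096,+0.047) vel=(+0.000,+0.000) ωy=+0.00 pitch=-90.0°

Key-timestep trajectory:
   step    t(s)  b1.x    b1.z    b1.vx   b1.vz   b2.x    b2.z    b2.vx   b2.vz 
     42  0.1750   +0.000  +0.022  +0.000  +0.000   -0.078  +0.052  -0.247  -0.013
     85  0.3542   +0.000  +0.022  +0.000  +0.000   -0.108  +0.051  +0.062  -0.013
    128  0.5333   +0.000  +0.022  +0.000  +0.000   -0.096  +0.047  -0.166  -0.002


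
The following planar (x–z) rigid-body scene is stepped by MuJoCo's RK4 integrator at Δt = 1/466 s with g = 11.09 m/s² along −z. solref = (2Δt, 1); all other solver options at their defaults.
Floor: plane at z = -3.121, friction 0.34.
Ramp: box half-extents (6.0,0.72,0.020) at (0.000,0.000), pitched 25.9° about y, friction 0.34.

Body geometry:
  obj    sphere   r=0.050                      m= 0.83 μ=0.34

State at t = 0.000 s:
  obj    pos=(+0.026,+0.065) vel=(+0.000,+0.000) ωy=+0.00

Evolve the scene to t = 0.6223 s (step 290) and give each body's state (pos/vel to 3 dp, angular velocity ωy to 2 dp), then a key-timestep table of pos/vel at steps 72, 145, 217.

State at t = 0.6223 s:
  obj    pos=(+0.629,-0.228) vel=(+1.937,-0.941) ωy=+43.06

Key-timestep trajectory:
   step    t(s)  obj.x    obj.z    obj.vx   obj.vz 
     72  0.1545   +0.063  +0.047  +0.481  -0.234
    145  0.3112   +0.177  -0.008  +0.969  -0.470
    217  0.4657   +0.364  -0.099  +1.449  -0.704


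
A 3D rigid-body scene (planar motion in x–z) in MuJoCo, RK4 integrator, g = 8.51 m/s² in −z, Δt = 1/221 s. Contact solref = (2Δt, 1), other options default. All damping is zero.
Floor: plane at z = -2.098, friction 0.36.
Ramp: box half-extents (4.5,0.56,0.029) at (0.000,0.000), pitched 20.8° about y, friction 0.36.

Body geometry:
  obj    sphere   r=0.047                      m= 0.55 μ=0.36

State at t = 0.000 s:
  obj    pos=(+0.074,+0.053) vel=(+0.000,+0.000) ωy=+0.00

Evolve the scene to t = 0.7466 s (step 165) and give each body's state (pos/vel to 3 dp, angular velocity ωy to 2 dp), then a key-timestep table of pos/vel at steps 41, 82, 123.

State at t = 0.7466 s:
  obj    pos=(+0.637,-0.160) vel=(+1.507,-0.572) ωy=+34.28

Key-timestep trajectory:
   step    t(s)  obj.x    obj.z    obj.vx   obj.vz 
     41  0.1855   +0.109  +0.040  +0.374  -0.142
     82  0.3710   +0.213  +0.000  +0.749  -0.284
    123  0.5566   +0.387  -0.066  +1.123  -0.427


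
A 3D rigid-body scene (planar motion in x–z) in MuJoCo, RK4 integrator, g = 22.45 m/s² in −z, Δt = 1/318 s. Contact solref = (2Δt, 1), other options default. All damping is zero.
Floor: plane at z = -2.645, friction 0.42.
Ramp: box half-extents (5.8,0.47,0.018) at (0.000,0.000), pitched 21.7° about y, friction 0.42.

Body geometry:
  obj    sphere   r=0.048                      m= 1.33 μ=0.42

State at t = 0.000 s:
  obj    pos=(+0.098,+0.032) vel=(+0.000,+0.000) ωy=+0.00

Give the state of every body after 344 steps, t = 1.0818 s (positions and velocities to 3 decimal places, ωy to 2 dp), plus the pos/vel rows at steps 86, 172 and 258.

State at t = 1.0818 s:
  obj    pos=(+3.321,-1.251) vel=(+5.959,-2.371) ωy=+133.62

Key-timestep trajectory:
   step    t(s)  obj.x    obj.z    obj.vx   obj.vz 
     86  0.2704   +0.300  -0.048  +1.490  -0.593
    172  0.5409   +0.904  -0.289  +2.980  -1.186
    258  0.8113   +1.911  -0.690  +4.470  -1.779


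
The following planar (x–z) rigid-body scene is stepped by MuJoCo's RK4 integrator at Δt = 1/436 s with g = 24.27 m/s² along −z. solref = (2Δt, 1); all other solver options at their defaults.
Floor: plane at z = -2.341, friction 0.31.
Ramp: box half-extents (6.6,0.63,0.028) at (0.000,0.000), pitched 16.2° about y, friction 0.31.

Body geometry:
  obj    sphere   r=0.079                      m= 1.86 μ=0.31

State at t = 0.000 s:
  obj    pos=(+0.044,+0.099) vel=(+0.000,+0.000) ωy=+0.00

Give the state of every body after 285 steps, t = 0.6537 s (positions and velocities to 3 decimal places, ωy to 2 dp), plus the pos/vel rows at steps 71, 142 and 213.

State at t = 0.6537 s:
  obj    pos=(+1.036,-0.190) vel=(+3.036,-0.882) ωy=+40.01

Key-timestep trajectory:
   step    t(s)  obj.x    obj.z    obj.vx   obj.vz 
     71  0.1628   +0.106  +0.081  +0.756  -0.220
    142  0.3257   +0.290  +0.027  +1.513  -0.439
    213  0.4885   +0.598  -0.062  +2.269  -0.659


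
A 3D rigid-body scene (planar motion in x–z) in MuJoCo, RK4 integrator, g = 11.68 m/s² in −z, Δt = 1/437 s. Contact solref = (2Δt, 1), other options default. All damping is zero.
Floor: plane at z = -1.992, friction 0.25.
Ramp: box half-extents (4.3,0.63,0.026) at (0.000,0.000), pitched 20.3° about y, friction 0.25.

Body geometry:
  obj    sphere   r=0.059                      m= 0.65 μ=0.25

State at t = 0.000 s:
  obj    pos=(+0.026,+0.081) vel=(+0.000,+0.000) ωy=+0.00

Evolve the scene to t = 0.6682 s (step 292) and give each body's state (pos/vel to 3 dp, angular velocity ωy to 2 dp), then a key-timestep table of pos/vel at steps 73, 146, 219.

State at t = 0.6682 s:
  obj    pos=(+0.632,-0.143) vel=(+1.814,-0.671) ωy=+32.78

Key-timestep trajectory:
   step    t(s)  obj.x    obj.z    obj.vx   obj.vz 
     73  0.1670   +0.064  +0.067  +0.454  -0.168
    146  0.3341   +0.178  +0.025  +0.907  -0.336
    219  0.5011   +0.367  -0.045  +1.361  -0.503


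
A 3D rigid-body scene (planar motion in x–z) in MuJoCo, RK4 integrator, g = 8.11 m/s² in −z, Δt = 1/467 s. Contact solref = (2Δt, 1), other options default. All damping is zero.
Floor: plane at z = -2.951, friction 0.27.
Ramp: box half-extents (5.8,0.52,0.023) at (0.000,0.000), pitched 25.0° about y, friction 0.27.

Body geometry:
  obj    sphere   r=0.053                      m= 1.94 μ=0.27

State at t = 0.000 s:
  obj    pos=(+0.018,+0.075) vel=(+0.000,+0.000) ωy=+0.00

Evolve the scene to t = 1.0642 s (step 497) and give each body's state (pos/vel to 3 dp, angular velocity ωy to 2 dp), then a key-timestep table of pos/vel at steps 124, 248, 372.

State at t = 1.0642 s:
  obj    pos=(+1.275,-0.511) vel=(+2.361,-1.101) ωy=+49.16

Key-timestep trajectory:
   step    t(s)  obj.x    obj.z    obj.vx   obj.vz 
    124  0.2655   +0.096  +0.039  +0.589  -0.275
    248  0.5310   +0.331  -0.071  +1.178  -0.549
    372  0.7966   +0.722  -0.253  +1.767  -0.824


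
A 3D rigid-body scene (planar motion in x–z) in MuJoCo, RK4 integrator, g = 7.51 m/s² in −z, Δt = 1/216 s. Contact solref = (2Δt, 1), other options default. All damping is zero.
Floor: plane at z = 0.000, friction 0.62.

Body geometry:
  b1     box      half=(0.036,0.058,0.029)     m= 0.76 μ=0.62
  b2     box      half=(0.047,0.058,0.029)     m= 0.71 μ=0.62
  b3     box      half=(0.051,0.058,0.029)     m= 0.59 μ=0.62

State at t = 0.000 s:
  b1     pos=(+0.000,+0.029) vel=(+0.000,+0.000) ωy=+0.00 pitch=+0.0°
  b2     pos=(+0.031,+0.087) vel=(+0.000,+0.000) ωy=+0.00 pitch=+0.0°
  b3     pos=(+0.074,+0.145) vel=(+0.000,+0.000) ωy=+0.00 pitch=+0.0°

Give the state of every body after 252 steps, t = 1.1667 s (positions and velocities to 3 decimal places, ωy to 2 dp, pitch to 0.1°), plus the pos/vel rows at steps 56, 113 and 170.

State at t = 1.1667 s:
  b1     pos=(+0.000,+0.029) vel=(+0.000,+0.000) ωy=+0.00 pitch=+0.0°
  b2     pos=(+0.074,+0.047) vel=(+0.000,+0.000) ωy=+0.00 pitch=+90.0°
  b3     pos=(+0.251,+0.029) vel=(+0.000,+0.000) ωy=+0.00 pitch=+180.0°

Key-timestep trajectory:
   step    t(s)  b1.x    b1.z    b1.vx   b1.vz   b2.x    b2.z    b2.vx   b2.vz   b3.x    b3.z    b3.vx   b3.vz 
     56  0.2593   +0.000  +0.029  +0.000  +0.000   +0.057  +0.079  +0.225  -0.224   +0.132  +0.079  +0.362  -0.859
    113  0.5231   +0.000  +0.029  +0.000  +0.000   +0.088  +0.053  -0.066  -0.019   +0.193  +0.058  +0.066  +0.006
    170  0.7870   +0.000  +0.029  +0.000  +0.000   +0.075  +0.048  -0.046  -0.025   +0.208  +0.058  +0.105  -0.017


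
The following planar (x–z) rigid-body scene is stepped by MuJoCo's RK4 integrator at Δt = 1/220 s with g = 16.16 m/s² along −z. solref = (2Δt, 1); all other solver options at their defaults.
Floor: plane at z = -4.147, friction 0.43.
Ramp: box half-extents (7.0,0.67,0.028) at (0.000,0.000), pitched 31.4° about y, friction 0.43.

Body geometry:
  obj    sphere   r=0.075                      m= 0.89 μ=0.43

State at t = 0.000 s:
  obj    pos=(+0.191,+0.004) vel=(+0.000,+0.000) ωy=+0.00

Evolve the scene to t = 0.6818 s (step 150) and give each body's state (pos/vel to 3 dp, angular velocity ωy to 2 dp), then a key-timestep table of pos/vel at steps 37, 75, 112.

State at t = 0.6818 s:
  obj    pos=(+1.384,-0.724) vel=(+3.500,-2.136) ωy=+54.66

Key-timestep trajectory:
   step    t(s)  obj.x    obj.z    obj.vx   obj.vz 
     37  0.1682   +0.264  -0.040  +0.864  -0.527
     75  0.3409   +0.489  -0.178  +1.750  -1.068
    112  0.5091   +0.856  -0.402  +2.613  -1.595


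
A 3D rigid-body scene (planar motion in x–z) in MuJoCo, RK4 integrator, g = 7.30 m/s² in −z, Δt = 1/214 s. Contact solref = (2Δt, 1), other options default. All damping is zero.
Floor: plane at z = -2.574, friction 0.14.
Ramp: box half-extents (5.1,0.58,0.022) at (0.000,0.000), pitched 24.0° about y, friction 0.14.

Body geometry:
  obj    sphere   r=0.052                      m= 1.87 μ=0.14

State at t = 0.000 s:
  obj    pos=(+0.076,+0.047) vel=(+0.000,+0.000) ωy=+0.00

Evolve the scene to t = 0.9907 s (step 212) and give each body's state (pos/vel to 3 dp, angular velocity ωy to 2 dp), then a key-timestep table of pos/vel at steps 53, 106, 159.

State at t = 0.9907 s:
  obj    pos=(+1.027,-0.376) vel=(+1.920,-0.855) ωy=+40.39

Key-timestep trajectory:
   step    t(s)  obj.x    obj.z    obj.vx   obj.vz 
     53  0.2477   +0.136  +0.021  +0.480  -0.214
    106  0.4953   +0.314  -0.059  +0.960  -0.427
    159  0.7430   +0.611  -0.191  +1.440  -0.641


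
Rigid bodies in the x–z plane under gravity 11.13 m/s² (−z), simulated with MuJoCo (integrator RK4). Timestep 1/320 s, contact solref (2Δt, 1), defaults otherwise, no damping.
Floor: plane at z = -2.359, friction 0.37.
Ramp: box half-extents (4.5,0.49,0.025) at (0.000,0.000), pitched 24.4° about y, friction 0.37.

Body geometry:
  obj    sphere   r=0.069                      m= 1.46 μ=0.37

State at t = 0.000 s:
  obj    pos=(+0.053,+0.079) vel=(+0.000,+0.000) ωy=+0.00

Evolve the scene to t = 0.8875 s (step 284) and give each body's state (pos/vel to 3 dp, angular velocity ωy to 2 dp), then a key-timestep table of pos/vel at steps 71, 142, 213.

State at t = 0.8875 s:
  obj    pos=(+1.231,-0.455) vel=(+2.654,-1.204) ωy=+42.24

Key-timestep trajectory:
   step    t(s)  obj.x    obj.z    obj.vx   obj.vz 
     71  0.2219   +0.127  +0.046  +0.664  -0.301
    142  0.4438   +0.348  -0.054  +1.327  -0.602
    213  0.6656   +0.716  -0.221  +1.991  -0.903


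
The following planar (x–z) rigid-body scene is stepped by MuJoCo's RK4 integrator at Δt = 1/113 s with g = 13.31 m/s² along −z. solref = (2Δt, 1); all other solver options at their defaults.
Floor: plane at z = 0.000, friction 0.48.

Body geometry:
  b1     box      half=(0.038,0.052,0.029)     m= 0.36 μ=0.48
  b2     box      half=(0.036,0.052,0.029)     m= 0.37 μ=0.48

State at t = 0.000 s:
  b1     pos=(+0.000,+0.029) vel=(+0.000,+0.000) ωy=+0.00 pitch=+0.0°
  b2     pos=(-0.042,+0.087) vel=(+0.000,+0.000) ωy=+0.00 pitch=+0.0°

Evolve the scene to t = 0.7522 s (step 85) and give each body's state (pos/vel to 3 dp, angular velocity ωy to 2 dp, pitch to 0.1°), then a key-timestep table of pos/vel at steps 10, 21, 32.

State at t = 0.7522 s:
  b1     pos=(+0.000,+0.029) vel=(+0.000,+0.000) ωy=+0.00 pitch=+0.0°
  b2     pos=(-0.079,+0.036) vel=(+0.000,+0.000) ωy=+0.00 pitch=-90.0°

Key-timestep trajectory:
   step    t(s)  b1.x    b1.z    b1.vx   b1.vz   b2.x    b2.z    b2.vx   b2.vz 
     10  0.0885   +0.000  +0.029  +0.000  +0.002   -0.046  +0.086  -0.113  -0.030
     21  0.1858   +0.000  +0.029  +0.000  +0.000   -0.067  +0.067  -0.278  -0.581
     32  0.2832   +0.000  +0.029  +0.000  +0.000   -0.079  +0.035  +0.027  +0.058


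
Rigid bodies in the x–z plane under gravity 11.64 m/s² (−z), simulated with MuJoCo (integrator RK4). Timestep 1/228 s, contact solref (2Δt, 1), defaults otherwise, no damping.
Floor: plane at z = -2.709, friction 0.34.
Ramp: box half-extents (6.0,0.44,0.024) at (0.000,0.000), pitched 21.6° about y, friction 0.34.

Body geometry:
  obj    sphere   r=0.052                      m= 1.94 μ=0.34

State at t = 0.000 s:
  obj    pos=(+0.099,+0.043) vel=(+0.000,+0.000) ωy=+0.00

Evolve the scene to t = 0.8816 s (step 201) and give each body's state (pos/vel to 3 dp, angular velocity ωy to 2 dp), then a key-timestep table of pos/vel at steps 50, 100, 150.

State at t = 0.8816 s:
  obj    pos=(+1.205,-0.395) vel=(+2.509,-0.993) ωy=+51.88

Key-timestep trajectory:
   step    t(s)  obj.x    obj.z    obj.vx   obj.vz 
     50  0.2193   +0.167  +0.015  +0.624  -0.247
    100  0.4386   +0.373  -0.066  +1.248  -0.494
    150  0.6579   +0.715  -0.201  +1.872  -0.741


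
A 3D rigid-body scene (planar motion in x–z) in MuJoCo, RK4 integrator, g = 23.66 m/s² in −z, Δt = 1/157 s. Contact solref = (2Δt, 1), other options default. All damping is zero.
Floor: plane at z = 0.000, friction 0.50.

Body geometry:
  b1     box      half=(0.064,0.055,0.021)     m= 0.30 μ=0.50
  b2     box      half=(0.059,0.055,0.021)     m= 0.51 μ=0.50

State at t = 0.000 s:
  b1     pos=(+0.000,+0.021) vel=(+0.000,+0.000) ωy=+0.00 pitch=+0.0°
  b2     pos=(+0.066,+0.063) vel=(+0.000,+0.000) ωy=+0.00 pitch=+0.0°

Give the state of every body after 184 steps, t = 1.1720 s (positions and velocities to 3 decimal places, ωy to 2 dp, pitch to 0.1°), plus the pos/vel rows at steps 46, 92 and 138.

State at t = 1.1720 s:
  b1     pos=(-0.002,+0.021) vel=(-0.002,+0.000) ωy=+0.00 pitch=+0.0°
  b2     pos=(+0.080,+0.054) vel=(+0.001,-0.002) ωy=-0.05 pitch=+39.9°

Key-timestep trajectory:
   step    t(s)  b1.x    b1.z    b1.vx   b1.vz   b2.x    b2.z    b2.vx   b2.vz 
     46  0.2930   +0.000  +0.021  +0.002  +0.009   +0.080  +0.055  +0.084  -0.042
     92  0.5860   -0.001  +0.021  -0.002  +0.000   +0.080  +0.055  +0.000  -0.002
    138  0.8790   -0.001  +0.021  -0.002  +0.000   +0.080  +0.054  +0.001  -0.002


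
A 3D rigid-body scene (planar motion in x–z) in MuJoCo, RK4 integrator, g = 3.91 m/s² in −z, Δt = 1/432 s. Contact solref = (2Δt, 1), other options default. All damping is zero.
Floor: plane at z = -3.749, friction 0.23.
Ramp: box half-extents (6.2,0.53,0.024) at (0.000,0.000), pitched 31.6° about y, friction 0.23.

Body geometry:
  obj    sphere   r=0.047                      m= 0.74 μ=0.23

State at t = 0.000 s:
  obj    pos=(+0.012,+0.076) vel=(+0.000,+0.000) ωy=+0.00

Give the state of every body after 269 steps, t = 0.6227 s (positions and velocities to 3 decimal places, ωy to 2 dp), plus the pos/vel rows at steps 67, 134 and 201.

State at t = 0.6227 s:
  obj    pos=(+0.254,-0.073) vel=(+0.776,-0.478) ωy=+19.38

Key-timestep trajectory:
   step    t(s)  obj.x    obj.z    obj.vx   obj.vz 
     67  0.1551   +0.027  +0.067  +0.193  -0.119
    134  0.3102   +0.072  +0.039  +0.387  -0.238
    201  0.4653   +0.147  -0.007  +0.580  -0.357


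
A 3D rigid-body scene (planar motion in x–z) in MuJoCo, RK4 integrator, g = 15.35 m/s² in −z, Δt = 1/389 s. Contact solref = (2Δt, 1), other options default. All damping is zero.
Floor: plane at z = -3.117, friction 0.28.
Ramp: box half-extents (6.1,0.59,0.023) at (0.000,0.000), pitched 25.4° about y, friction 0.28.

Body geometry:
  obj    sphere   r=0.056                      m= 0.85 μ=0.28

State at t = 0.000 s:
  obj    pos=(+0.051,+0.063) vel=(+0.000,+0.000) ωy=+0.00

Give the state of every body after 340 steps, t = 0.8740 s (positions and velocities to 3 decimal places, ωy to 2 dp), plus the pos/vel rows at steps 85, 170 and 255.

State at t = 0.8740 s:
  obj    pos=(+1.674,-0.707) vel=(+3.713,-1.763) ωy=+73.40

Key-timestep trajectory:
   step    t(s)  obj.x    obj.z    obj.vx   obj.vz 
     85  0.2185   +0.153  +0.015  +0.928  -0.441
    170  0.4370   +0.457  -0.129  +1.857  -0.882
    255  0.6555   +0.964  -0.370  +2.785  -1.322


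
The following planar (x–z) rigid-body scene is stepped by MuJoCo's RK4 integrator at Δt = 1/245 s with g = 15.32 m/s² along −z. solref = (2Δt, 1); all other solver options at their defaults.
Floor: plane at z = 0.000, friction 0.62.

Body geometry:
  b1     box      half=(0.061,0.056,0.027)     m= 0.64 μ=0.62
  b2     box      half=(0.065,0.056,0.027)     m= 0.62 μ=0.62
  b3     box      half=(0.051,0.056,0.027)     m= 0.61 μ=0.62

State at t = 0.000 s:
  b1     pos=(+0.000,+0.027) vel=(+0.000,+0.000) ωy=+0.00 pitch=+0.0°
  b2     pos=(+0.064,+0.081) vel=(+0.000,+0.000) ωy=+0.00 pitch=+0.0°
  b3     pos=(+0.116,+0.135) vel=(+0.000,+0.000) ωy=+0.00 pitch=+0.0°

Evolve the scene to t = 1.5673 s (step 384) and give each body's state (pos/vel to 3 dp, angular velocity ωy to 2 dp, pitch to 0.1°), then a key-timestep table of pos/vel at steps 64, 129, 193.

State at t = 1.5673 s:
  b1     pos=(+0.000,+0.027) vel=(+0.000,+0.000) ωy=+0.00 pitch=+0.0°
  b2     pos=(+0.130,+0.065) vel=(+0.000,+0.000) ωy=+0.00 pitch=+90.0°
  b3     pos=(+0.204,+0.051) vel=(+0.000,+0.000) ωy=+0.00 pitch=+90.0°

Key-timestep trajectory:
   step    t(s)  b1.x    b1.z    b1.vx   b1.vz   b2.x    b2.z    b2.vx   b2.vz   b3.x    b3.z    b3.vx   b3.vz 
     64  0.2612   +0.000  +0.027  +0.000  +0.000   +0.110  +0.070  +0.228  -0.018   +0.193  +0.056  +0.300  -0.074
    129  0.5265   +0.000  +0.027  +0.000  +0.000   +0.127  +0.066  -0.188  +0.107   +0.204  +0.051  +0.000  +0.000
    193  0.7878   +0.000  +0.027  +0.000  +0.000   +0.129  +0.065  -0.124  +0.044   +0.204  +0.051  +0.000  +0.000


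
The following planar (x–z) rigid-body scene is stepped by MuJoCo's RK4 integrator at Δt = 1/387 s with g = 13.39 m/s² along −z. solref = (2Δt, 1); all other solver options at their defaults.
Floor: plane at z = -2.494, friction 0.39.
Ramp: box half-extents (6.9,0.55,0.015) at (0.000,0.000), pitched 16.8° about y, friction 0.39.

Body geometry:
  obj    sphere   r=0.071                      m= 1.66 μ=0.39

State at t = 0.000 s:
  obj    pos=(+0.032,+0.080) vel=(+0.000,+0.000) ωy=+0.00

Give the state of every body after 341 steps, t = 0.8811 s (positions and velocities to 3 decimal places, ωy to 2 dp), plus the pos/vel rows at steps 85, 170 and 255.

State at t = 0.8811 s:
  obj    pos=(+1.059,-0.230) vel=(+2.332,-0.704) ωy=+34.30

Key-timestep trajectory:
   step    t(s)  obj.x    obj.z    obj.vx   obj.vz 
     85  0.2196   +0.096  +0.061  +0.581  -0.176
    170  0.4393   +0.287  +0.003  +1.163  -0.351
    255  0.6589   +0.607  -0.093  +1.744  -0.526


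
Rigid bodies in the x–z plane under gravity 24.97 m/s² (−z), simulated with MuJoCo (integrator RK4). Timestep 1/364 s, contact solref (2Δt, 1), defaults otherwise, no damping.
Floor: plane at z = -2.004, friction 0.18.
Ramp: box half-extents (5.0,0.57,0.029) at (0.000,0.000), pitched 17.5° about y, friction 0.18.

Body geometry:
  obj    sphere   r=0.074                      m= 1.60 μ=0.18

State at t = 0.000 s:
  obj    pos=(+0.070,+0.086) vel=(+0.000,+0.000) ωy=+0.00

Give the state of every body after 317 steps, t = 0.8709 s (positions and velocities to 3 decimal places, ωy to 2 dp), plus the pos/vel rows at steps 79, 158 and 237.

State at t = 0.8709 s:
  obj    pos=(+2.010,-0.526) vel=(+4.455,-1.405) ωy=+63.11

Key-timestep trajectory:
   step    t(s)  obj.x    obj.z    obj.vx   obj.vz 
     79  0.2170   +0.190  +0.048  +1.110  -0.350
    158  0.4341   +0.552  -0.066  +2.220  -0.700
    237  0.6511   +1.154  -0.256  +3.331  -1.050


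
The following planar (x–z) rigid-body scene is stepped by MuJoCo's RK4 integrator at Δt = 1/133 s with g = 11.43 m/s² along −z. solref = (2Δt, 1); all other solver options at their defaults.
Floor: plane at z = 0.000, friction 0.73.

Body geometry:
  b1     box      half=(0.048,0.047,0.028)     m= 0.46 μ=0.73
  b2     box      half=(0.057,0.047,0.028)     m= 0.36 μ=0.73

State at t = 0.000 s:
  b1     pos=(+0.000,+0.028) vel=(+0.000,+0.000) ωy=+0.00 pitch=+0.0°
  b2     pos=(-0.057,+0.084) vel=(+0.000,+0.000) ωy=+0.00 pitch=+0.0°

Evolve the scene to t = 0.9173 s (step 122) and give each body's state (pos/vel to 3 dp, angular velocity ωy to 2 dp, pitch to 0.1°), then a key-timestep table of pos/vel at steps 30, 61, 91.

State at t = 0.9173 s:
  b1     pos=(+0.000,+0.028) vel=(+0.000,+0.000) ωy=+0.00 pitch=+0.0°
  b2     pos=(-0.113,+0.057) vel=(+0.000,+0.002) ωy=+0.00 pitch=-90.0°

Key-timestep trajectory:
   step    t(s)  b1.x    b1.z    b1.vx   b1.vz   b2.x    b2.z    b2.vx   b2.vz 
     30  0.2256   +0.000  +0.028  +0.000  +0.000   -0.090  +0.063  -0.258  +0.021
     61  0.4586   +0.000  +0.028  +0.000  +0.000   -0.128  +0.062  +0.051  -0.011
     91  0.6842   +0.000  +0.028  +0.000  +0.000   -0.112  +0.058  -0.171  -0.076


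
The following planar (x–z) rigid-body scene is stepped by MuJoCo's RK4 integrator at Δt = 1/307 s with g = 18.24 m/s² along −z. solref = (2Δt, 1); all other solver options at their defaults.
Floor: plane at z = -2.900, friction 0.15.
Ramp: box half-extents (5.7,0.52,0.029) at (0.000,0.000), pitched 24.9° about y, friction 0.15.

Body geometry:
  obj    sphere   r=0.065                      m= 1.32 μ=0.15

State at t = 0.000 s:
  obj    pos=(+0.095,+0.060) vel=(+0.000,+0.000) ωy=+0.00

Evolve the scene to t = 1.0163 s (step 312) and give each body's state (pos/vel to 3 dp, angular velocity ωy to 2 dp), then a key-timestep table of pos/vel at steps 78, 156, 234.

State at t = 1.0163 s:
  obj    pos=(+2.665,-1.133) vel=(+5.057,-2.347) ωy=+85.75

Key-timestep trajectory:
   step    t(s)  obj.x    obj.z    obj.vx   obj.vz 
     78  0.2541   +0.256  -0.015  +1.264  -0.587
    156  0.5081   +0.737  -0.239  +2.529  -1.174
    234  0.7622   +1.540  -0.611  +3.793  -1.761


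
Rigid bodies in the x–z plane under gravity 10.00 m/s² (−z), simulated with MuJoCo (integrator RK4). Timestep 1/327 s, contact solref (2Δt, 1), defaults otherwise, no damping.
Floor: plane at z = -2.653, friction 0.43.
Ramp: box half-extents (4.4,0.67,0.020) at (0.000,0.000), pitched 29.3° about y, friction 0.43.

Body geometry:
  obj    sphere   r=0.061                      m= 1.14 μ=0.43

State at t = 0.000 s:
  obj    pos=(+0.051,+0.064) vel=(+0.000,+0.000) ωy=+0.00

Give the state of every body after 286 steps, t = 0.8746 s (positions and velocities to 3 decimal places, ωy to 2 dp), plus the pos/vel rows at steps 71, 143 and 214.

State at t = 0.8746 s:
  obj    pos=(+1.217,-0.590) vel=(+2.666,-1.496) ωy=+50.11

Key-timestep trajectory:
   step    t(s)  obj.x    obj.z    obj.vx   obj.vz 
     71  0.2171   +0.123  +0.024  +0.662  -0.371
    143  0.4373   +0.343  -0.099  +1.333  -0.748
    214  0.6544   +0.704  -0.302  +1.995  -1.120


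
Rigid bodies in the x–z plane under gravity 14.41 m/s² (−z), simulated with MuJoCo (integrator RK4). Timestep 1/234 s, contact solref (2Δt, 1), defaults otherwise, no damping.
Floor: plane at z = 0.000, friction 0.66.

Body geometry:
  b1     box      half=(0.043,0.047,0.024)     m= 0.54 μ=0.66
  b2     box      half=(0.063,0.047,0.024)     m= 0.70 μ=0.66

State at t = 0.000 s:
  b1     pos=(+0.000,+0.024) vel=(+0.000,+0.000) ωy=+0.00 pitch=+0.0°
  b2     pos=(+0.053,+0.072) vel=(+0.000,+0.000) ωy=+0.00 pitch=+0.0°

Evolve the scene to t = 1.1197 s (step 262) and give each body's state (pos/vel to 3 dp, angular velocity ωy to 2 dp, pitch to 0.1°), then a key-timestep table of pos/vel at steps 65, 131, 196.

State at t = 1.1197 s:
  b1     pos=(-0.001,+0.024) vel=(-0.001,+0.000) ωy=+0.00 pitch=+0.0°
  b2     pos=(+0.066,+0.059) vel=(+0.000,+0.000) ωy=-0.01 pitch=+41.0°

Key-timestep trajectory:
   step    t(s)  b1.x    b1.z    b1.vx   b1.vz   b2.x    b2.z    b2.vx   b2.vz 
     65  0.2778   +0.000  +0.024  -0.001  +0.000   +0.066  +0.060  +0.002  +0.003
    131  0.5598   +0.000  +0.024  -0.001  +0.000   +0.066  +0.060  +0.000  +0.000
    196  0.8376   +0.000  +0.024  -0.001  +0.000   +0.066  +0.060  +0.000  +0.000


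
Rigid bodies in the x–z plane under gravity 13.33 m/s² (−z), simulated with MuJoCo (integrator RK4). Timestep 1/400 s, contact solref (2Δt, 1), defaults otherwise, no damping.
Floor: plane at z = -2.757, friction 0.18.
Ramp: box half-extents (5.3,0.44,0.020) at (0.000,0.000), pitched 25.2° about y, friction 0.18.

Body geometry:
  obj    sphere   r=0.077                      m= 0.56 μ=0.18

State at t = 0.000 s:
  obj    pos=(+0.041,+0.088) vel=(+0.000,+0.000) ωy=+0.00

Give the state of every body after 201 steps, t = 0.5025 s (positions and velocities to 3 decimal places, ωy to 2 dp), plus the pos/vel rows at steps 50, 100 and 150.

State at t = 0.5025 s:
  obj    pos=(+0.504,-0.130) vel=(+1.843,-0.867) ωy=+26.45

Key-timestep trajectory:
   step    t(s)  obj.x    obj.z    obj.vx   obj.vz 
     50  0.1250   +0.070  +0.074  +0.459  -0.216
    100  0.2500   +0.156  +0.034  +0.917  -0.432
    150  0.3750   +0.299  -0.033  +1.376  -0.647


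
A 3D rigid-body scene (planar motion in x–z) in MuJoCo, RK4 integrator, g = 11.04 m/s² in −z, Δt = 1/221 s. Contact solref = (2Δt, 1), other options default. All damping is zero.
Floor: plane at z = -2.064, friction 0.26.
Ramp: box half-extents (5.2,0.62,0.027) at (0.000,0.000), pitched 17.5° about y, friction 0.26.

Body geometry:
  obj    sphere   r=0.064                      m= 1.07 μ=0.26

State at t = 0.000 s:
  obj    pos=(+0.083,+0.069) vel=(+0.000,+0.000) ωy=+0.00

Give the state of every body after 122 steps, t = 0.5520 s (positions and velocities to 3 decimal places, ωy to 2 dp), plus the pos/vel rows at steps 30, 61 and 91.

State at t = 0.5520 s:
  obj    pos=(+0.428,-0.039) vel=(+1.249,-0.394) ωy=+20.45

Key-timestep trajectory:
   step    t(s)  obj.x    obj.z    obj.vx   obj.vz 
     30  0.1357   +0.104  +0.063  +0.307  -0.097
     61  0.2760   +0.169  +0.042  +0.624  -0.197
     91  0.4118   +0.275  +0.009  +0.931  -0.294


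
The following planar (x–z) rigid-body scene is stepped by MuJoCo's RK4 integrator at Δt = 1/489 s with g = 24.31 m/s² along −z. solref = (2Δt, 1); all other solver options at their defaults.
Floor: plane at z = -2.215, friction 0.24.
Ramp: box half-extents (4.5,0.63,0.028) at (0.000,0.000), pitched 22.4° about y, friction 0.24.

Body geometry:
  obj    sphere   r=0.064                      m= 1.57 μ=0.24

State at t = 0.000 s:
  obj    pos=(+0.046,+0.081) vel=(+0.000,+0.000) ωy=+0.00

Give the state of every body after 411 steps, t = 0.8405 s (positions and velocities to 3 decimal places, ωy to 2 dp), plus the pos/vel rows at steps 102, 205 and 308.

State at t = 0.8405 s:
  obj    pos=(+2.207,-0.810) vel=(+5.142,-2.119) ωy=+86.89

Key-timestep trajectory:
   step    t(s)  obj.x    obj.z    obj.vx   obj.vz 
    102  0.2086   +0.179  +0.026  +1.276  -0.526
    205  0.4192   +0.584  -0.141  +2.565  -1.057
    308  0.6299   +1.259  -0.420  +3.853  -1.588


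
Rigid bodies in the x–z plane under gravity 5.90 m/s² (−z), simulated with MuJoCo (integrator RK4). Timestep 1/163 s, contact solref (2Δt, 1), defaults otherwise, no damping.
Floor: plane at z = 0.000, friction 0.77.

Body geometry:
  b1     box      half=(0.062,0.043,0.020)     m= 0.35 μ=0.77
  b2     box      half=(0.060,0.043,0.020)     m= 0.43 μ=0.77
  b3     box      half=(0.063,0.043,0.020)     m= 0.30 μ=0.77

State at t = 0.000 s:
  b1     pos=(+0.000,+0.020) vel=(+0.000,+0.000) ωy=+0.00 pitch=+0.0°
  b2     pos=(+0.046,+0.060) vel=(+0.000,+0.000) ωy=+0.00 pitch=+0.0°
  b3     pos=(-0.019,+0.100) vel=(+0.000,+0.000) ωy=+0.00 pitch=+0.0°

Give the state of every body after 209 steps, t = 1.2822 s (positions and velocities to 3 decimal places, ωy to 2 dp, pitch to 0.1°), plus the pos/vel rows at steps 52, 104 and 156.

State at t = 1.2822 s:
  b1     pos=(+0.000,+0.020) vel=(+0.000,+0.000) ωy=+0.00 pitch=+0.0°
  b2     pos=(+0.046,+0.060) vel=(+0.000,+0.000) ωy=+0.00 pitch=+0.0°
  b3     pos=(-0.074,+0.056) vel=(+0.000,+0.000) ωy=+0.01 pitch=-40.2°

Key-timestep trajectory:
   step    t(s)  b1.x    b1.z    b1.vx   b1.vz   b2.x    b2.z    b2.vx   b2.vz   b3.x    b3.z    b3.vx   b3.vz 
     52  0.3190   +0.000  +0.020  +0.000  +0.000   +0.046  +0.060  +0.000  +0.000   -0.038  +0.089  -0.119  -0.181
    104  0.6380   +0.000  +0.020  +0.000  +0.000   +0.046  +0.060  +0.000  +0.000   -0.073  +0.056  -0.001  +0.008
    156  0.9571   +0.000  +0.020  +0.000  +0.000   +0.046  +0.060  +0.000  +0.000   -0.074  +0.056  +0.000  +0.000


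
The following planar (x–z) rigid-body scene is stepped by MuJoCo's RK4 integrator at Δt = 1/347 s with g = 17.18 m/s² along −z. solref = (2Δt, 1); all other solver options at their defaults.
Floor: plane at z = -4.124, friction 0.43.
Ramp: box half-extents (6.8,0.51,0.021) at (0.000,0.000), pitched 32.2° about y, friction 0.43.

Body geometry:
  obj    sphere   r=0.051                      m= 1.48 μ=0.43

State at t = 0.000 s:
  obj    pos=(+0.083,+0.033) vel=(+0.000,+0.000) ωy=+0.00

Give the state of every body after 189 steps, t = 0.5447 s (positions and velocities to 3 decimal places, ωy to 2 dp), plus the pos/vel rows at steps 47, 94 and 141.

State at t = 0.5447 s:
  obj    pos=(+0.904,-0.484) vel=(+3.014,-1.898) ωy=+69.82

Key-timestep trajectory:
   step    t(s)  obj.x    obj.z    obj.vx   obj.vz 
     47  0.1354   +0.134  +0.001  +0.750  -0.472
     94  0.2709   +0.286  -0.095  +1.499  -0.944
    141  0.4063   +0.540  -0.255  +2.249  -1.416


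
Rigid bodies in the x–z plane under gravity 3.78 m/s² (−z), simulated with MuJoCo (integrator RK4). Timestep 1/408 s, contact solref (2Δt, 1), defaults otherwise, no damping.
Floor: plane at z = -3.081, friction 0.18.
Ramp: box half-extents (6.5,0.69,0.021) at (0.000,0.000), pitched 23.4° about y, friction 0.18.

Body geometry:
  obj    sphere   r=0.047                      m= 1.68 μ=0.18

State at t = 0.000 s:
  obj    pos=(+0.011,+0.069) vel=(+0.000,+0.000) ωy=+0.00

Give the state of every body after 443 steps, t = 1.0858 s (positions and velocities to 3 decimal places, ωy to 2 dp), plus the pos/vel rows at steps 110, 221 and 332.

State at t = 1.0858 s:
  obj    pos=(+0.591,-0.182) vel=(+1.069,-0.462) ωy=+24.77

Key-timestep trajectory:
   step    t(s)  obj.x    obj.z    obj.vx   obj.vz 
    110  0.2696   +0.047  +0.054  +0.265  -0.115
    221  0.5417   +0.156  +0.007  +0.533  -0.231
    332  0.8137   +0.337  -0.072  +0.801  -0.347


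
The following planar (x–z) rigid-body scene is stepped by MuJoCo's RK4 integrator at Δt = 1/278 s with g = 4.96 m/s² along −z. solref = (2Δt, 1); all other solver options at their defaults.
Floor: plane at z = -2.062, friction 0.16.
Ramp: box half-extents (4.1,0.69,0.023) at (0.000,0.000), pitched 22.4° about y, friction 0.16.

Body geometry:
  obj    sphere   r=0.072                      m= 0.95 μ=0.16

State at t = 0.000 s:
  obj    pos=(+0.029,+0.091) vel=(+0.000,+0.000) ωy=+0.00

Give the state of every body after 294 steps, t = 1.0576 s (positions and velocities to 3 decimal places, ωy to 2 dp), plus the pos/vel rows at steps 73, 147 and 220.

State at t = 1.0576 s:
  obj    pos=(+0.727,-0.197) vel=(+1.320,-0.544) ωy=+19.83

Key-timestep trajectory:
   step    t(s)  obj.x    obj.z    obj.vx   obj.vz 
     73  0.2626   +0.072  +0.073  +0.328  -0.135
    147  0.5288   +0.204  +0.019  +0.660  -0.272
    220  0.7914   +0.420  -0.070  +0.988  -0.407


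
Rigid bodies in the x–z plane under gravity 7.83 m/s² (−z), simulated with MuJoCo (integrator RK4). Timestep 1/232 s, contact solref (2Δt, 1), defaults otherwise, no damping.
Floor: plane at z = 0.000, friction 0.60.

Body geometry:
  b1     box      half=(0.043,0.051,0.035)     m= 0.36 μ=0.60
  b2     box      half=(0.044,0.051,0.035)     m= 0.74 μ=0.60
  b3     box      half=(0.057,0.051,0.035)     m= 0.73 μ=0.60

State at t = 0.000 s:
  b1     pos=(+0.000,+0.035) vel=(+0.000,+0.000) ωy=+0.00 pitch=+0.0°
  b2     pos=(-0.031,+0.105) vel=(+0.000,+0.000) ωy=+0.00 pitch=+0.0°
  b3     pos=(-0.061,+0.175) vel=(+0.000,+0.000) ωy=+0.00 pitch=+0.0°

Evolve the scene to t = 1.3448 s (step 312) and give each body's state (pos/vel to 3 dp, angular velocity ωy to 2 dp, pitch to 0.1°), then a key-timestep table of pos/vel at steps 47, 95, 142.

State at t = 1.3448 s:
  b1     pos=(+0.000,+0.035) vel=(+0.000,+0.000) ωy=+0.00 pitch=+0.0°
  b2     pos=(-0.086,+0.044) vel=(+0.000,+0.000) ωy=+0.00 pitch=-90.0°
  b3     pos=(-0.275,+0.035) vel=(+0.000,+0.000) ωy=+0.00 pitch=+180.0°

Key-timestep trajectory:
   step    t(s)  b1.x    b1.z    b1.vx   b1.vz   b2.x    b2.z    b2.vx   b2.vz   b3.x    b3.z    b3.vx   b3.vz 
     47  0.2026   +0.000  +0.035  +0.000  +0.000   -0.034  +0.106  -0.038  +0.009   -0.071  +0.173  -0.111  -0.029
     95  0.4095   +0.000  +0.035  +0.000  +0.000   -0.057  +0.104  -0.213  -0.093   -0.125  +0.138  -0.427  -0.508
    142  0.6121   +0.000  +0.035  +0.000  +0.000   -0.084  +0.045  -0.015  -0.010   -0.217  +0.067  -0.391  -0.003
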